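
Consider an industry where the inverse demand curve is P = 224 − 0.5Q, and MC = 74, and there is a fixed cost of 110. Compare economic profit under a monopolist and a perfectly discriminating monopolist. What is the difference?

π rises by 11250

A monopolist chooses Q where MR = MC. MR = 224 − Q; setting this equal to 74 gives Q = 150 and P = 149.
Profit = (149 − 74)·150 − 110 = 11140.
With perfect price discrimination, output is the efficient level Q = 300 (where demand meets MC), but every buyer pays their willingness to pay: CS = 0 and PS = total surplus.
PS equals the full surplus area, 22500. Profit = 22500 − 110 = 22390.
Change in economic profit: 22390 − 11140 = 11250.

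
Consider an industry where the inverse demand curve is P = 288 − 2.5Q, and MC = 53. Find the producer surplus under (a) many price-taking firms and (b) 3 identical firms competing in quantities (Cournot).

Competition: PS = 0; Cournot: PS = 4141.875

Perfect competition: P = MC = 53, so 288 − 2.5Q = 53 and Q = 94.
PS = (53 − 53)·94 = 0.
In a 3-firm Cournot equilibrium, symmetry and the first-order condition give q = (288 − 53)/(10) = 23.5. So Q = 70.5 and P = 111.75.
PS = (111.75 − 53)·70.5 = 4141.875.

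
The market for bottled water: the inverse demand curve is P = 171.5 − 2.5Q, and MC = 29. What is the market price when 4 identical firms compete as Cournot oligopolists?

Cournot with 4 identical firms: the symmetric best-response condition is 171.5 − 12.5q = 29. Each firm produces q = 11.4, total output Q = 45.6, price P = 57.5.

P = 57.5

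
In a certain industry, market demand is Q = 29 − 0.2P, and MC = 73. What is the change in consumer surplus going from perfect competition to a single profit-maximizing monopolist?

CS falls by 388.8

Inverting demand: P = 145 − 5Q.
Perfect competition: P = MC = 73, so 145 − 5Q = 73 and Q = 14.4.
CS = ½·(145 − 73)·14.4 = 518.4.
A monopolist chooses Q where MR = MC. MR = 145 − 10Q; setting this equal to 73 gives Q = 7.2 and P = 109.
CS = ½·(145 − 109)·7.2 = 129.6.
Change in consumer surplus: 129.6 − 518.4 = −388.8.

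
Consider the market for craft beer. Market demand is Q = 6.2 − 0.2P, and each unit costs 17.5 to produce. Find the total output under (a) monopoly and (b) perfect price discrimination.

Inverting demand: P = 31 − 5Q.
Monopoly sets MR = MC: 31 − 10Q = 17.5 ⇒ Q = 1.35, P = 31 − 5·1.35 = 24.25.
A perfectly discriminating monopolist sells every unit with P(Q) ≥ MC(Q), so output equals the competitive quantity Q = 2.7. Each buyer pays their reservation price, so CS = 0 and the firm captures all surplus.

Monopoly: Q = 1.35; Perfect PD: Q = 2.7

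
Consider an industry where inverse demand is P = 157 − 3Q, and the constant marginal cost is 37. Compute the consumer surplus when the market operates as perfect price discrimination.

With perfect price discrimination, output is the efficient level Q = 40 (where demand meets MC), but every buyer pays their willingness to pay: CS = 0 and PS = total surplus.
CS = 0.

CS = 0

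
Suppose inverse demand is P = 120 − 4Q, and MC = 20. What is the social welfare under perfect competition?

TS = 1250

Under competition P = MC = 20, so Q = (120 − 20)/4 = 25.
CS = ½·(120 − 20)·25 = 1250; PS = (20 − 20)·25 = 0; TS = 1250.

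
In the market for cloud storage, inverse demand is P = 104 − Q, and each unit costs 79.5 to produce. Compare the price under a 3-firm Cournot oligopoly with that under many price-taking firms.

Cournot: P = 85.625; Competition: P = 79.5

In a 3-firm Cournot equilibrium, symmetry and the first-order condition give q = (104 − 79.5)/(4) = 6.125. So Q = 18.375 and P = 85.625.
Under competition P = MC = 79.5, so Q = (104 − 79.5)/1 = 24.5.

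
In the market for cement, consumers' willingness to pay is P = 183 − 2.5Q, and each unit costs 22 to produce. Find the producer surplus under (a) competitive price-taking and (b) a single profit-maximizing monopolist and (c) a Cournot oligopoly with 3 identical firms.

Competition: PS = 0; Monopoly: PS = 2592.1; Cournot: PS = 1944.075

Competitive firms price at marginal cost: P = 22, giving Q = 64.4.
PS = (22 − 22)·64.4 = 0.
Monopoly sets MR = MC: 183 − 5Q = 22 ⇒ Q = 32.2, P = 183 − 2.5·32.2 = 102.5.
PS = (102.5 − 22)·32.2 = 2592.1.
With 3 symmetric Cournot firms, each firm's FOC gives 183 − 10q = 22, so q = 16.1, Q = 3·16.1 = 48.3, and P = 62.25.
PS = (62.25 − 22)·48.3 = 1944.075.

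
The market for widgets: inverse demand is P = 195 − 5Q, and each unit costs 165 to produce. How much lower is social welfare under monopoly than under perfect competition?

Perfect competition: P = MC = 165, so 195 − 5Q = 165 and Q = 6.
CS = ½·(195 − 165)·6 = 90; PS = (165 − 165)·6 = 0; TS = 90.
The monopolist equates marginal revenue to marginal cost: 195 − 10Q = 165, so Q = 3. From demand, P = 180.
CS = ½·(195 − 180)·3 = 22.5; PS = (180 − 165)·3 = 45; TS = 67.5.
Change in social welfare: 67.5 − 90 = −22.5.

TS falls by 22.5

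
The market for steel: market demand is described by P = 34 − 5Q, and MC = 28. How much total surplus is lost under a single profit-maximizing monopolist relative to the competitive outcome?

Under competition P = MC = 28, so Q = (34 − 28)/5 = 1.2.
Monopoly sets MR = MC: 34 − 10Q = 28 ⇒ Q = 0.6, P = 34 − 5·0.6 = 31.
DWL is the triangle between Q = 0.6 and Q = 1.2: ½·(1.2 − 0.6)·(31 − 28) = 0.9.

DWL = 0.9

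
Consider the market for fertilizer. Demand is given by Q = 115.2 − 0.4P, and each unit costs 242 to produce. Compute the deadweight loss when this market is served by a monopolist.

Inverting demand: P = 288 − 2.5Q.
Perfect competition: P = MC = 242, so 288 − 2.5Q = 242 and Q = 18.4.
Monopoly sets MR = MC: 288 − 5Q = 242 ⇒ Q = 9.2, P = 288 − 2.5·9.2 = 265.
DWL is the triangle between Q = 9.2 and Q = 18.4: ½·(18.4 − 9.2)·(265 − 242) = 105.8.

DWL = 105.8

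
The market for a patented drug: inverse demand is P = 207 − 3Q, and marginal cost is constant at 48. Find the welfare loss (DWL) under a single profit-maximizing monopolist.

Competitive firms price at marginal cost: P = 48, giving Q = 53.
The monopolist equates marginal revenue to marginal cost: 207 − 6Q = 48, so Q = 26.5. From demand, P = 127.5.
DWL is the triangle between Q = 26.5 and Q = 53: ½·(53 − 26.5)·(127.5 − 48) = 1053.375.

DWL = 1053.375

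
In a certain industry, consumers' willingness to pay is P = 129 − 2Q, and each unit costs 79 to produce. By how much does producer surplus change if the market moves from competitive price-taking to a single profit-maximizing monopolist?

Under competition P = MC = 79, so Q = (129 − 79)/2 = 25.
PS = (79 − 79)·25 = 0.
A monopolist chooses Q where MR = MC. MR = 129 − 4Q; setting this equal to 79 gives Q = 12.5 and P = 104.
PS = (104 − 79)·12.5 = 312.5.
Change in producer surplus: 312.5 − 0 = 312.5.

Producer surplus rises by 312.5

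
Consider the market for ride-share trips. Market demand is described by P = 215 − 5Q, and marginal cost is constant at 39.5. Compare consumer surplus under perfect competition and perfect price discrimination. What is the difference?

Consumer surplus falls by 3080.025

Under competition P = MC = 39.5, so Q = (215 − 39.5)/5 = 35.1.
CS = ½·(215 − 39.5)·35.1 = 3080.025.
With perfect price discrimination, output is the efficient level Q = 35.1 (where demand meets MC), but every buyer pays their willingness to pay: CS = 0 and PS = total surplus.
CS = 0.
Change in consumer surplus: 0 − 3080.025 = −3080.025.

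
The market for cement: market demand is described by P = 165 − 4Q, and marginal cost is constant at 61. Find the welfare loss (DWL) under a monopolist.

Under competition P = MC = 61, so Q = (165 − 61)/4 = 26.
The monopolist equates marginal revenue to marginal cost: 165 − 8Q = 61, so Q = 13. From demand, P = 113.
DWL is the triangle between Q = 13 and Q = 26: ½·(26 − 13)·(113 − 61) = 338.

DWL = 338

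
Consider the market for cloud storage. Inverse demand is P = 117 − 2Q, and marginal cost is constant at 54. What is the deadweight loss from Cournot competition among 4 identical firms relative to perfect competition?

DWL = 39.69

Perfect competition: P = MC = 54, so 117 − 2Q = 54 and Q = 31.5.
With 4 symmetric Cournot firms, each firm's FOC gives 117 − 10q = 54, so q = 6.3, Q = 4·6.3 = 25.2, and P = 66.6.
DWL is the triangle between Q = 25.2 and Q = 31.5: ½·(31.5 − 25.2)·(66.6 − 54) = 39.69.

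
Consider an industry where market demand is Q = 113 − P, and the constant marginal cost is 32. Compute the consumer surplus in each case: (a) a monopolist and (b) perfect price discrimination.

Inverting demand: P = 113 − Q.
Monopoly sets MR = MC: 113 − 2Q = 32 ⇒ Q = 40.5, P = 113 − 40.5 = 72.5.
CS = ½·(113 − 72.5)·40.5 = 820.125.
A perfectly discriminating monopolist sells every unit with P(Q) ≥ MC(Q), so output equals the competitive quantity Q = 81. Each buyer pays their reservation price, so CS = 0 and the firm captures all surplus.
CS = 0.

Monopoly: CS = 820.125; Perfect PD: CS = 0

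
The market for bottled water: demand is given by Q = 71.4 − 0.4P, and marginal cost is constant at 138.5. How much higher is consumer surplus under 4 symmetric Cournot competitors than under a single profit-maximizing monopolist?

CS rises by 124.8

Inverting demand: P = 178.5 − 2.5Q.
A monopolist chooses Q where MR = MC. MR = 178.5 − 5Q; setting this equal to 138.5 gives Q = 8 and P = 158.5.
CS = ½·(178.5 − 158.5)·8 = 80.
In a 4-firm Cournot equilibrium, symmetry and the first-order condition give q = (178.5 − 138.5)/(12.5) = 3.2. So Q = 12.8 and P = 146.5.
CS = ½·(178.5 − 146.5)·12.8 = 204.8.
Change in consumer surplus: 204.8 − 80 = 124.8.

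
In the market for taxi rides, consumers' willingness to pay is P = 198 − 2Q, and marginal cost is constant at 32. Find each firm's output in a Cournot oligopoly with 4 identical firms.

q_i = 16.6

With 4 symmetric Cournot firms, each firm's FOC gives 198 − 10q = 32, so q = 16.6, Q = 4·16.6 = 66.4, and P = 65.2.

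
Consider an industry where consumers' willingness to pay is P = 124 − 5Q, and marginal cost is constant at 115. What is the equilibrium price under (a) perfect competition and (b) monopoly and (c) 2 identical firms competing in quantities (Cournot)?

Under competition P = MC = 115, so Q = (124 − 115)/5 = 1.8.
A monopolist chooses Q where MR = MC. MR = 124 − 10Q; setting this equal to 115 gives Q = 0.9 and P = 119.5.
In a 2-firm Cournot equilibrium, symmetry and the first-order condition give q = (124 − 115)/(15) = 0.6. So Q = 1.2 and P = 118.

Competition: P = 115; Monopoly: P = 119.5; Cournot: P = 118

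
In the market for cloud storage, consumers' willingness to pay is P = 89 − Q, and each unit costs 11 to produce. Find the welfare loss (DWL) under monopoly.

Perfect competition: P = MC = 11, so 89 − Q = 11 and Q = 78.
A monopolist chooses Q where MR = MC. MR = 89 − 2Q; setting this equal to 11 gives Q = 39 and P = 50.
DWL is the triangle between Q = 39 and Q = 78: ½·(78 − 39)·(50 − 11) = 760.5.

DWL = 760.5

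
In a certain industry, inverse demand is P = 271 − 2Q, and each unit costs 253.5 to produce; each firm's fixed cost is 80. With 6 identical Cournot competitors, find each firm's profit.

π_i = −76.875

Cournot with 6 identical firms: the symmetric best-response condition is 271 − 14q = 253.5. Each firm produces q = 1.25, total output Q = 7.5, price P = 256.
Each firm's profit = (256 − 253.5)·1.25 − 80 = −76.875.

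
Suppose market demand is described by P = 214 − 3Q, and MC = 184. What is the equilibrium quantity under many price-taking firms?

Q = 10

Under competition P = MC = 184, so Q = (214 − 184)/3 = 10.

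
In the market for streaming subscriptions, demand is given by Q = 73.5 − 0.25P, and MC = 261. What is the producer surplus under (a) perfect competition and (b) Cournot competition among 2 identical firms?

Competition: PS = 0; Cournot: PS = 60.5

Inverting demand: P = 294 − 4Q.
Under competition P = MC = 261, so Q = (294 − 261)/4 = 8.25.
PS = (261 − 261)·8.25 = 0.
In a 2-firm Cournot equilibrium, symmetry and the first-order condition give q = (294 − 261)/(12) = 2.75. So Q = 5.5 and P = 272.
PS = (272 − 261)·5.5 = 60.5.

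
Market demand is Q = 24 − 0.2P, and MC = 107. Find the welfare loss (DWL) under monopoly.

DWL = 4.225

Inverting demand: P = 120 − 5Q.
Competitive firms price at marginal cost: P = 107, giving Q = 2.6.
The monopolist equates marginal revenue to marginal cost: 120 − 10Q = 107, so Q = 1.3. From demand, P = 113.5.
DWL is the triangle between Q = 1.3 and Q = 2.6: ½·(2.6 − 1.3)·(113.5 − 107) = 4.225.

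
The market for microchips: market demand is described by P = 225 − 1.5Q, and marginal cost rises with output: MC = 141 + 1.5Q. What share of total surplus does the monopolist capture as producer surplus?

The monopolist equates marginal revenue to marginal cost: 225 − 3Q = 141 + 1.5Q, so Q = 56/3. From demand, P = 197.
CS = ½·(225 − 197)·56/3 = 784/3.
PS = P·Q − VC(Q) = 197·56/3 − (141·56/3 + ½·1.5·(56/3)²) = 784.
Share captured = PS/TS = 784/(3136/3) = 0.75.

PS/TS = 0.75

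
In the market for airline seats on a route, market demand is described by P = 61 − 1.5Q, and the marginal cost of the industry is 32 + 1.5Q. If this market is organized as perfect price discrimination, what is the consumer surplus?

CS = 0

Under first-degree price discrimination the firm charges each unit its demand price and produces up to where P = MC, i.e. Q = 29/3. Consumer surplus is zero; producer surplus equals total surplus.
CS = 0.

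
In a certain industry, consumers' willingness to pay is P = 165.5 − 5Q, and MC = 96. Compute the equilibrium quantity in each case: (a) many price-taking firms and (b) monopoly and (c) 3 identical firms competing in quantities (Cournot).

Competitive firms price at marginal cost: P = 96, giving Q = 13.9.
Monopoly sets MR = MC: 165.5 − 10Q = 96 ⇒ Q = 6.95, P = 165.5 − 5·6.95 = 130.75.
With 3 symmetric Cournot firms, each firm's FOC gives 165.5 − 20q = 96, so q = 3.475, Q = 3·3.475 = 10.425, and P = 113.375.

Competition: Q = 13.9; Monopoly: Q = 6.95; Cournot: Q = 10.425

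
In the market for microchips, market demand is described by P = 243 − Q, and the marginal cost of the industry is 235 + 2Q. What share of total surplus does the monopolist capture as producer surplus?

A monopolist chooses Q where MR = MC. MR = 243 − 2Q; setting this equal to 235 + 2Q gives Q = 2 and P = 241.
CS = ½·(243 − 241)·2 = 2.
PS = P·Q − VC(Q) = 241·2 − (235·2 + ½·2·2²) = 8.
Share captured = PS/TS = 8/10 = 0.8.

PS/TS = 0.8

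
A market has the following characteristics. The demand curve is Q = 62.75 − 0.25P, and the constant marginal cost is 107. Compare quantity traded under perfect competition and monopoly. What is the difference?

Quantity traded falls by 18

Inverting demand: P = 251 − 4Q.
Competitive firms price at marginal cost: P = 107, giving Q = 36.
Monopoly sets MR = MC: 251 − 8Q = 107 ⇒ Q = 18, P = 251 − 4·18 = 179.
Change in quantity traded: 18 − 36 = −18.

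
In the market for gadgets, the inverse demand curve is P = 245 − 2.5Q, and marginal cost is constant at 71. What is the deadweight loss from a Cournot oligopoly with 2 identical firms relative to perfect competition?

Perfect competition: P = MC = 71, so 245 − 2.5Q = 71 and Q = 69.6.
In a 2-firm Cournot equilibrium, symmetry and the first-order condition give q = (245 − 71)/(7.5) = 23.2. So Q = 46.4 and P = 129.
DWL is the triangle between Q = 46.4 and Q = 69.6: ½·(69.6 − 46.4)·(129 − 71) = 672.8.

DWL = 672.8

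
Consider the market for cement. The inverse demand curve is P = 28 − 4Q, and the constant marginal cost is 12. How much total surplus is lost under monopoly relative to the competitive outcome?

Competitive firms price at marginal cost: P = 12, giving Q = 4.
A monopolist chooses Q where MR = MC. MR = 28 − 8Q; setting this equal to 12 gives Q = 2 and P = 20.
DWL is the triangle between Q = 2 and Q = 4: ½·(4 − 2)·(20 − 12) = 8.

DWL = 8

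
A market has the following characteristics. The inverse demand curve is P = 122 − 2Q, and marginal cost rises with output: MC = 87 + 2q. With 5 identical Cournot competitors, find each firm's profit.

π_i = 18.75

With 5 symmetric Cournot firms, each firm's FOC gives 122 − 12q = 87 + 2q, so q = 2.5, Q = 5·2.5 = 12.5, and P = 97.
Each firm's profit = 97·2.5 − (87·2.5 + ½·2·2.5²) = 18.75.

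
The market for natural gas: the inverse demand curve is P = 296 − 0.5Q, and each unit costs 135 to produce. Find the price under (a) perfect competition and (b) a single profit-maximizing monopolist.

Perfect competition: P = MC = 135, so 296 − 0.5Q = 135 and Q = 322.
The monopolist equates marginal revenue to marginal cost: 296 − Q = 135, so Q = 161. From demand, P = 215.5.

Competition: P = 135; Monopoly: P = 215.5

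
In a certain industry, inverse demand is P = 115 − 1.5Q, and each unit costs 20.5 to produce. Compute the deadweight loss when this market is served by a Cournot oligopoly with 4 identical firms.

Competitive firms price at marginal cost: P = 20.5, giving Q = 63.
In a 4-firm Cournot equilibrium, symmetry and the first-order condition give q = (115 − 20.5)/(7.5) = 12.6. So Q = 50.4 and P = 39.4.
DWL is the triangle between Q = 50.4 and Q = 63: ½·(63 − 50.4)·(39.4 − 20.5) = 119.07.

DWL = 119.07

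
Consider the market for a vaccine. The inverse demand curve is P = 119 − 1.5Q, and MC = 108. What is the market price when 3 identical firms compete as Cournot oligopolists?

In a 3-firm Cournot equilibrium, symmetry and the first-order condition give q = (119 − 108)/(6) = 11/6. So Q = 5.5 and P = 110.75.

P = 110.75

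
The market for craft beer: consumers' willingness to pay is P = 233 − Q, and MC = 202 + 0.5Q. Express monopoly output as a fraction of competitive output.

A monopolist chooses Q where MR = MC. MR = 233 − 2Q; setting this equal to 202 + 0.5Q gives Q = 12.4 and P = 220.6.
Under competition P = MC: 233 − Q = 202 + 0.5Q ⇒ Q = 62/3, P = 637/3.
Ratio Q_m/Q_c = 12.4/(62/3) = 0.6.

Q_m/Q_c = 0.6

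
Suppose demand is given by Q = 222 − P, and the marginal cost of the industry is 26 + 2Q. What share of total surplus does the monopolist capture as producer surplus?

PS/TS = 0.8

Inverting demand: P = 222 − Q.
Monopoly sets MR = MC: 222 − 2Q = 26 + 2Q ⇒ Q = 49, P = 222 − 49 = 173.
CS = ½·(222 − 173)·49 = 1200.5.
PS = P·Q − VC(Q) = 173·49 − (26·49 + ½·2·49²) = 4802.
Share captured = PS/TS = 4802/6002.5 = 0.8.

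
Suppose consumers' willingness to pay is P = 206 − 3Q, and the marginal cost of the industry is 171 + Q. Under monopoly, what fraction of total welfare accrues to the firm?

PS/TS = 0.7

The monopolist equates marginal revenue to marginal cost: 206 − 6Q = 171 + Q, so Q = 5. From demand, P = 191.
CS = ½·(206 − 191)·5 = 37.5.
PS = P·Q − VC(Q) = 191·5 − (171·5 + ½·1·5²) = 87.5.
Share captured = PS/TS = 87.5/125 = 0.7.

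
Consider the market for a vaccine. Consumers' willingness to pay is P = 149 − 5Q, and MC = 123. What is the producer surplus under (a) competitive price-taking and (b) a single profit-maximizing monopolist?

Perfect competition: P = MC = 123, so 149 − 5Q = 123 and Q = 5.2.
PS = (123 − 123)·5.2 = 0.
A monopolist chooses Q where MR = MC. MR = 149 − 10Q; setting this equal to 123 gives Q = 2.6 and P = 136.
PS = (136 − 123)·2.6 = 33.8.

Competition: PS = 0; Monopoly: PS = 33.8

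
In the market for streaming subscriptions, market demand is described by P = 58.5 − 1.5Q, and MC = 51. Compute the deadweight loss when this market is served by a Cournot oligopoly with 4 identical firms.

DWL = 0.75

Under competition P = MC = 51, so Q = (58.5 − 51)/1.5 = 5.
Cournot with 4 identical firms: the symmetric best-response condition is 58.5 − 7.5q = 51. Each firm produces q = 1, total output Q = 4, price P = 52.5.
DWL is the triangle between Q = 4 and Q = 5: ½·(5 − 4)·(52.5 − 51) = 0.75.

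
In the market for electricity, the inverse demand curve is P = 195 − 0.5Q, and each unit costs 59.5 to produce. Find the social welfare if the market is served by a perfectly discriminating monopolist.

A perfectly discriminating monopolist sells every unit with P(Q) ≥ MC(Q), so output equals the competitive quantity Q = 271. Each buyer pays their reservation price, so CS = 0 and the firm captures all surplus.
TS = 18360.25 (equal to competitive TS).

TS = 18360.25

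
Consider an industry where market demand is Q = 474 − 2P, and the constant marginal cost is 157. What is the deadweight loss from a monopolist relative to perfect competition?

DWL = 1600

Inverting demand: P = 237 − 0.5Q.
Competitive firms price at marginal cost: P = 157, giving Q = 160.
Monopoly sets MR = MC: 237 − Q = 157 ⇒ Q = 80, P = 237 − 0.5·80 = 197.
DWL is the triangle between Q = 80 and Q = 160: ½·(160 − 80)·(197 − 157) = 1600.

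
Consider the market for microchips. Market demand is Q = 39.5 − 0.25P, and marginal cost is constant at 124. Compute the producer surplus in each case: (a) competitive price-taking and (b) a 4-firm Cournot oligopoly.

Inverting demand: P = 158 − 4Q.
Perfect competition: P = MC = 124, so 158 − 4Q = 124 and Q = 8.5.
PS = (124 − 124)·8.5 = 0.
Cournot with 4 identical firms: the symmetric best-response condition is 158 − 20q = 124. Each firm produces q = 1.7, total output Q = 6.8, price P = 130.8.
PS = (130.8 − 124)·6.8 = 46.24.

Competition: PS = 0; Cournot: PS = 46.24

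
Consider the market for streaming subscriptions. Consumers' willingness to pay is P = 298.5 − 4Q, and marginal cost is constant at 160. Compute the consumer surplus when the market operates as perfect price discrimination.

CS = 0

With perfect price discrimination, output is the efficient level Q = 34.625 (where demand meets MC), but every buyer pays their willingness to pay: CS = 0 and PS = total surplus.
CS = 0.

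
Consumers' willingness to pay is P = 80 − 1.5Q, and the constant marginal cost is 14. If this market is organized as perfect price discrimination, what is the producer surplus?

With perfect price discrimination, output is the efficient level Q = 44 (where demand meets MC), but every buyer pays their willingness to pay: CS = 0 and PS = total surplus.
PS = ½·(80 − 14)·44 = 1452.

PS = 1452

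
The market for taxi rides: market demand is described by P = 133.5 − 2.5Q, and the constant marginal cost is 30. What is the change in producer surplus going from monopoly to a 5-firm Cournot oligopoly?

PS falls by 476.1

Monopoly sets MR = MC: 133.5 − 5Q = 30 ⇒ Q = 20.7, P = 133.5 − 2.5·20.7 = 81.75.
PS = (81.75 − 30)·20.7 = 1071.225.
With 5 symmetric Cournot firms, each firm's FOC gives 133.5 − 15q = 30, so q = 6.9, Q = 5·6.9 = 34.5, and P = 47.25.
PS = (47.25 − 30)·34.5 = 595.125.
Change in producer surplus: 595.125 − 1071.225 = −476.1.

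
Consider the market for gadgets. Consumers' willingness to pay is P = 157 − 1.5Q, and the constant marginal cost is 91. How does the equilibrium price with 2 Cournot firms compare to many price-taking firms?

Cournot with 2 identical firms: the symmetric best-response condition is 157 − 4.5q = 91. Each firm produces q = 44/3, total output Q = 88/3, price P = 113.
Perfect competition: P = MC = 91, so 157 − 1.5Q = 91 and Q = 44.

Cournot: P = 113; Competition: P = 91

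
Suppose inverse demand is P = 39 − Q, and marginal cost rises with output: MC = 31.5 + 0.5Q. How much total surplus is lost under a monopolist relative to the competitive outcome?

DWL = 3

Competitive equilibrium sets price equal to marginal cost: 39 − Q = 31.5 + 0.5Q, so Q = 5 and P = 34.
The monopolist equates marginal revenue to marginal cost: 39 − 2Q = 31.5 + 0.5Q, so Q = 3. From demand, P = 36.
CS = ½·(39 − 34)·5 = 12.5; PS = (34·5 − 31.5·5 − ½·0.5·5²) = 6.25; TS = 18.75.
CS = ½·(39 − 36)·3 = 4.5; PS = (36·3 − 31.5·3 − ½·0.5·3²) = 11.25; TS = 15.75.
DWL = 18.75 − 15.75 = 3.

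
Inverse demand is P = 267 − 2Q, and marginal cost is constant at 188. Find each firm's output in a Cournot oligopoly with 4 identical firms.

q_i = 7.9

Cournot with 4 identical firms: the symmetric best-response condition is 267 − 10q = 188. Each firm produces q = 7.9, total output Q = 31.6, price P = 203.8.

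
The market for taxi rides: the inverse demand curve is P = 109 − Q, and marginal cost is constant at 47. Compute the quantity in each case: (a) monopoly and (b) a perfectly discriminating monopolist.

A monopolist chooses Q where MR = MC. MR = 109 − 2Q; setting this equal to 47 gives Q = 31 and P = 78.
A perfectly discriminating monopolist sells every unit with P(Q) ≥ MC(Q), so output equals the competitive quantity Q = 62. Each buyer pays their reservation price, so CS = 0 and the firm captures all surplus.

Monopoly: Q = 31; Perfect PD: Q = 62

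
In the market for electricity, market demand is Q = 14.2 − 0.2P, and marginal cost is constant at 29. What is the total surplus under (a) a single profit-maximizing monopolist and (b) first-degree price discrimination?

Inverting demand: P = 71 − 5Q.
Monopoly sets MR = MC: 71 − 10Q = 29 ⇒ Q = 4.2, P = 71 − 5·4.2 = 50.
CS = ½·(71 − 50)·4.2 = 44.1; PS = (50 − 29)·4.2 = 88.2; TS = 132.3.
Under first-degree price discrimination the firm charges each unit its demand price and produces up to where P = MC, i.e. Q = 8.4. Consumer surplus is zero; producer surplus equals total surplus.
TS = 176.4 (equal to competitive TS).

Monopoly: TS = 132.3; Perfect PD: TS = 176.4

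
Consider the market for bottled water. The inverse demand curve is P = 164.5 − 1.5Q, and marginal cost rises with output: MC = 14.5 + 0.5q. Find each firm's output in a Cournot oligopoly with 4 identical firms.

q_i = 18.75

In a 4-firm Cournot equilibrium, symmetry and the first-order condition give q = (164.5 − 14.5)/(8) = 18.75. So Q = 75 and P = 52.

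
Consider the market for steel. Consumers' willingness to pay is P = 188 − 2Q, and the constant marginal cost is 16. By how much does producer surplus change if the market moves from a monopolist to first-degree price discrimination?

Monopoly sets MR = MC: 188 − 4Q = 16 ⇒ Q = 43, P = 188 − 2·43 = 102.
PS = (102 − 16)·43 = 3698.
Under first-degree price discrimination the firm charges each unit its demand price and produces up to where P = MC, i.e. Q = 86. Consumer surplus is zero; producer surplus equals total surplus.
PS = ½·(188 − 16)·86 = 7396.
Change in producer surplus: 7396 − 3698 = 3698.

PS rises by 3698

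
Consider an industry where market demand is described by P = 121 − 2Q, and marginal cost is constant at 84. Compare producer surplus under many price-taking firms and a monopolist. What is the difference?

Competitive firms price at marginal cost: P = 84, giving Q = 18.5.
PS = (84 − 84)·18.5 = 0.
Monopoly sets MR = MC: 121 − 4Q = 84 ⇒ Q = 9.25, P = 121 − 2·9.25 = 102.5.
PS = (102.5 − 84)·9.25 = 171.125.
Change in producer surplus: 171.125 − 0 = 171.125.

PS rises by 171.125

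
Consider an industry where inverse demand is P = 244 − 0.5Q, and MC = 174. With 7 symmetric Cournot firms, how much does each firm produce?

q_i = 17.5

Cournot with 7 identical firms: the symmetric best-response condition is 244 − 4q = 174. Each firm produces q = 17.5, total output Q = 122.5, price P = 182.75.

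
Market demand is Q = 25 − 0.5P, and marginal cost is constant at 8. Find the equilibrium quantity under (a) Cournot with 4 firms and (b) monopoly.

Inverting demand: P = 50 − 2Q.
With 4 symmetric Cournot firms, each firm's FOC gives 50 − 10q = 8, so q = 4.2, Q = 4·4.2 = 16.8, and P = 16.4.
The monopolist equates marginal revenue to marginal cost: 50 − 4Q = 8, so Q = 10.5. From demand, P = 29.

Cournot: Q = 16.8; Monopoly: Q = 10.5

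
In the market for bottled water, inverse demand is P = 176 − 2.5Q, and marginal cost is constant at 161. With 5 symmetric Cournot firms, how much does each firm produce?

q_i = 1

In a 5-firm Cournot equilibrium, symmetry and the first-order condition give q = (176 − 161)/(15) = 1. So Q = 5 and P = 163.5.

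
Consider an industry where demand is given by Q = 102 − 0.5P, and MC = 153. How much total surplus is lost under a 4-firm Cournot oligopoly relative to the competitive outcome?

DWL = 26.01

Inverting demand: P = 204 − 2Q.
Competitive firms price at marginal cost: P = 153, giving Q = 25.5.
Cournot with 4 identical firms: the symmetric best-response condition is 204 − 10q = 153. Each firm produces q = 5.1, total output Q = 20.4, price P = 163.2.
DWL is the triangle between Q = 20.4 and Q = 25.5: ½·(25.5 − 20.4)·(163.2 − 153) = 26.01.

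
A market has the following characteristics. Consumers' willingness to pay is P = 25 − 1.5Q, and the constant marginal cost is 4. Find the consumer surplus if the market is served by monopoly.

Monopoly sets MR = MC: 25 − 3Q = 4 ⇒ Q = 7, P = 25 − 1.5·7 = 14.5.
CS = ½·(25 − 14.5)·7 = 36.75.

CS = 36.75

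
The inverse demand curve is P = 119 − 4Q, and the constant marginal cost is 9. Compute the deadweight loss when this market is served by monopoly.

Perfect competition: P = MC = 9, so 119 − 4Q = 9 and Q = 27.5.
A monopolist chooses Q where MR = MC. MR = 119 − 8Q; setting this equal to 9 gives Q = 13.75 and P = 64.
DWL is the triangle between Q = 13.75 and Q = 27.5: ½·(27.5 − 13.75)·(64 − 9) = 378.125.

DWL = 378.125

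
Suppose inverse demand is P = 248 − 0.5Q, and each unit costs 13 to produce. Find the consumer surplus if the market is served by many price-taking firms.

Under competition P = MC = 13, so Q = (248 − 13)/0.5 = 470.
CS = ½·(248 − 13)·470 = 55225.

CS = 55225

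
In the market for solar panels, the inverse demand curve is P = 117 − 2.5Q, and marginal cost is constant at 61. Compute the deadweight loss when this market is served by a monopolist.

Competitive firms price at marginal cost: P = 61, giving Q = 22.4.
A monopolist chooses Q where MR = MC. MR = 117 − 5Q; setting this equal to 61 gives Q = 11.2 and P = 89.
DWL is the triangle between Q = 11.2 and Q = 22.4: ½·(22.4 − 11.2)·(89 − 61) = 156.8.

DWL = 156.8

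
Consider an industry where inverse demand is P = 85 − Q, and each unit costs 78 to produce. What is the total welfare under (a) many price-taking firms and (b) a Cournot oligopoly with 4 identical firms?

Perfect competition: P = MC = 78, so 85 − Q = 78 and Q = 7.
CS = ½·(85 − 78)·7 = 24.5; PS = (78 − 78)·7 = 0; TS = 24.5.
Cournot with 4 identical firms: the symmetric best-response condition is 85 − 5q = 78. Each firm produces q = 1.4, total output Q = 5.6, price P = 79.4.
CS = ½·(85 − 79.4)·5.6 = 15.68; PS = (79.4 − 78)·5.6 = 7.84; TS = 23.52.

Competition: TS = 24.5; Cournot: TS = 23.52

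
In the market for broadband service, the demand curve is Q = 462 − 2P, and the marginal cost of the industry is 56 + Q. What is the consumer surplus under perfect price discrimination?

Inverting demand: P = 231 − 0.5Q.
A perfectly discriminating monopolist sells every unit with P(Q) ≥ MC(Q), so output equals the competitive quantity Q = 350/3. Each buyer pays their reservation price, so CS = 0 and the firm captures all surplus.
CS = 0.

CS = 0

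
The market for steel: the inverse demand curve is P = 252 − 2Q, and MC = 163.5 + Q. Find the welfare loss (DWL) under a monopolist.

DWL = 208.86

Under competition P = MC: 252 − 2Q = 163.5 + Q ⇒ Q = 29.5, P = 193.
The monopolist equates marginal revenue to marginal cost: 252 − 4Q = 163.5 + Q, so Q = 17.7. From demand, P = 216.6.
CS = ½·(252 − 193)·29.5 = 870.25; PS = (193·29.5 − 163.5·29.5 − ½·1·29.5²) = 435.125; TS = 1305.375.
CS = ½·(252 − 216.6)·17.7 = 313.29; PS = (216.6·17.7 − 163.5·17.7 − ½·1·17.7²) = 783.225; TS = 1096.515.
DWL = 1305.375 − 1096.515 = 208.86.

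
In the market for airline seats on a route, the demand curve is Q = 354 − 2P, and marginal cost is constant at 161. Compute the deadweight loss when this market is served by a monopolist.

Inverting demand: P = 177 − 0.5Q.
Perfect competition: P = MC = 161, so 177 − 0.5Q = 161 and Q = 32.
Monopoly sets MR = MC: 177 − Q = 161 ⇒ Q = 16, P = 177 − 0.5·16 = 169.
DWL is the triangle between Q = 16 and Q = 32: ½·(32 − 16)·(169 − 161) = 64.

DWL = 64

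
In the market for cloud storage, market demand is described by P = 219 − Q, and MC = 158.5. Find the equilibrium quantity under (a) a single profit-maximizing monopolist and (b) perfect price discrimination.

Monopoly sets MR = MC: 219 − 2Q = 158.5 ⇒ Q = 30.25, P = 219 − 30.25 = 188.75.
Under first-degree price discrimination the firm charges each unit its demand price and produces up to where P = MC, i.e. Q = 60.5. Consumer surplus is zero; producer surplus equals total surplus.

Monopoly: Q = 30.25; Perfect PD: Q = 60.5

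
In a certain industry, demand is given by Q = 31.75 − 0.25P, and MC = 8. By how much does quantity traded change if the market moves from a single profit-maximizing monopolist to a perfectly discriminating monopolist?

Inverting demand: P = 127 − 4Q.
The monopolist equates marginal revenue to marginal cost: 127 − 8Q = 8, so Q = 14.875. From demand, P = 67.5.
With perfect price discrimination, output is the efficient level Q = 29.75 (where demand meets MC), but every buyer pays their willingness to pay: CS = 0 and PS = total surplus.
Change in quantity traded: 29.75 − 14.875 = 14.875.

Quantity traded rises by 14.875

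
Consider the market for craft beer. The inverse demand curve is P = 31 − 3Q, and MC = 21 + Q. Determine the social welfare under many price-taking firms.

TS = 12.5

Under competition P = MC: 31 − 3Q = 21 + Q ⇒ Q = 2.5, P = 23.5.
CS = ½·(31 − 23.5)·2.5 = 9.375; PS = (23.5·2.5 − 21·2.5 − ½·1·2.5²) = 3.125; TS = 12.5.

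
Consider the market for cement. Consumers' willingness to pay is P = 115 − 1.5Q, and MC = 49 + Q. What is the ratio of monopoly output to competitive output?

Monopoly sets MR = MC: 115 − 3Q = 49 + Q ⇒ Q = 16.5, P = 115 − 1.5·16.5 = 90.25.
Competitive equilibrium sets price equal to marginal cost: 115 − 1.5Q = 49 + Q, so Q = 26.4 and P = 75.4.
Ratio Q_m/Q_c = 16.5/26.4 = 0.625.

Q_m/Q_c = 0.625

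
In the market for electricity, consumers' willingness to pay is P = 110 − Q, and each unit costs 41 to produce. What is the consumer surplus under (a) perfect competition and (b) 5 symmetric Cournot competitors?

Perfect competition: P = MC = 41, so 110 − Q = 41 and Q = 69.
CS = ½·(110 − 41)·69 = 2380.5.
Cournot with 5 identical firms: the symmetric best-response condition is 110 − 6q = 41. Each firm produces q = 11.5, total output Q = 57.5, price P = 52.5.
CS = ½·(110 − 52.5)·57.5 = 1653.125.

Competition: CS = 2380.5; Cournot: CS = 1653.125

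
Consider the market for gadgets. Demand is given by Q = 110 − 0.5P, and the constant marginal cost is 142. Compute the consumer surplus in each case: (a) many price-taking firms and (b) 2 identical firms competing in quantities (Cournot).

Inverting demand: P = 220 − 2Q.
Competitive firms price at marginal cost: P = 142, giving Q = 39.
CS = ½·(220 − 142)·39 = 1521.
In a 2-firm Cournot equilibrium, symmetry and the first-order condition give q = (220 − 142)/(6) = 13. So Q = 26 and P = 168.
CS = ½·(220 − 168)·26 = 676.

Competition: CS = 1521; Cournot: CS = 676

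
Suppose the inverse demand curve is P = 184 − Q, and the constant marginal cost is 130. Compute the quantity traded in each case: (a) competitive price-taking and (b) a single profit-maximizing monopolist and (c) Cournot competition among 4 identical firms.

Competition: Q = 54; Monopoly: Q = 27; Cournot: Q = 43.2

Competitive firms price at marginal cost: P = 130, giving Q = 54.
A monopolist chooses Q where MR = MC. MR = 184 − 2Q; setting this equal to 130 gives Q = 27 and P = 157.
With 4 symmetric Cournot firms, each firm's FOC gives 184 − 5q = 130, so q = 10.8, Q = 4·10.8 = 43.2, and P = 140.8.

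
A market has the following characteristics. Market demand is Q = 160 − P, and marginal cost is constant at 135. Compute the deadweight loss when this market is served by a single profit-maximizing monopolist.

DWL = 78.125

Inverting demand: P = 160 − Q.
Under competition P = MC = 135, so Q = (160 − 135)/1 = 25.
The monopolist equates marginal revenue to marginal cost: 160 − 2Q = 135, so Q = 12.5. From demand, P = 147.5.
DWL is the triangle between Q = 12.5 and Q = 25: ½·(25 − 12.5)·(147.5 − 135) = 78.125.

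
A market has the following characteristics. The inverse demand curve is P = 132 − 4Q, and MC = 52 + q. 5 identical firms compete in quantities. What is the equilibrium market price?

Cournot with 5 identical firms: the symmetric best-response condition is 132 − 24q = 52 + q. Each firm produces q = 3.2, total output Q = 16, price P = 68.

P = 68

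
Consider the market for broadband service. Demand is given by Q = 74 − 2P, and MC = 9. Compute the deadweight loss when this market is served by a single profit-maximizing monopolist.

Inverting demand: P = 37 − 0.5Q.
Under competition P = MC = 9, so Q = (37 − 9)/0.5 = 56.
Monopoly sets MR = MC: 37 − Q = 9 ⇒ Q = 28, P = 37 − 0.5·28 = 23.
DWL is the triangle between Q = 28 and Q = 56: ½·(56 − 28)·(23 − 9) = 196.

DWL = 196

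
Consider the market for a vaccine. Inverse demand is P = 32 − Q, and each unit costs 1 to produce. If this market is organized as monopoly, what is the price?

P = 16.5

A monopolist chooses Q where MR = MC. MR = 32 − 2Q; setting this equal to 1 gives Q = 15.5 and P = 16.5.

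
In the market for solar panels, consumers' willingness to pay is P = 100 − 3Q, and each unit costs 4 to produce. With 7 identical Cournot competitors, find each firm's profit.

In a 7-firm Cournot equilibrium, symmetry and the first-order condition give q = (100 − 4)/(24) = 4. So Q = 28 and P = 16.
Each firm's profit = (16 − 4)·4 = 48.

π_i = 48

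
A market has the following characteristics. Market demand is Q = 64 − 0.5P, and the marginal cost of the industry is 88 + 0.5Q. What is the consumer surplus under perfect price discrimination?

Inverting demand: P = 128 − 2Q.
A perfectly discriminating monopolist sells every unit with P(Q) ≥ MC(Q), so output equals the competitive quantity Q = 16. Each buyer pays their reservation price, so CS = 0 and the firm captures all surplus.
CS = 0.

CS = 0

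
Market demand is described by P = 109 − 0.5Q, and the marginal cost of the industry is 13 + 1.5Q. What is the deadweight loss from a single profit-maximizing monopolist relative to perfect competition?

DWL = 92.16

Under competition P = MC: 109 − 0.5Q = 13 + 1.5Q ⇒ Q = 48, P = 85.
The monopolist equates marginal revenue to marginal cost: 109 − Q = 13 + 1.5Q, so Q = 38.4. From demand, P = 89.8.
CS = ½·(109 − 85)·48 = 576; PS = (85·48 − 13·48 − ½·1.5·48²) = 1728; TS = 2304.
CS = ½·(109 − 89.8)·38.4 = 368.64; PS = (89.8·38.4 − 13·38.4 − ½·1.5·38.4²) = 1843.2; TS = 2211.84.
DWL = 2304 − 2211.84 = 92.16.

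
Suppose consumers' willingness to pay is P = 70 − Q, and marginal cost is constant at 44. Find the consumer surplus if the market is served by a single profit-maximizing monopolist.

The monopolist equates marginal revenue to marginal cost: 70 − 2Q = 44, so Q = 13. From demand, P = 57.
CS = ½·(70 − 57)·13 = 84.5.

CS = 84.5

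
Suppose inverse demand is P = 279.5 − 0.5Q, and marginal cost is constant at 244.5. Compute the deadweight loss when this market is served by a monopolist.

Competitive firms price at marginal cost: P = 244.5, giving Q = 70.
Monopoly sets MR = MC: 279.5 − Q = 244.5 ⇒ Q = 35, P = 279.5 − 0.5·35 = 262.
DWL is the triangle between Q = 35 and Q = 70: ½·(70 − 35)·(262 − 244.5) = 306.25.

DWL = 306.25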